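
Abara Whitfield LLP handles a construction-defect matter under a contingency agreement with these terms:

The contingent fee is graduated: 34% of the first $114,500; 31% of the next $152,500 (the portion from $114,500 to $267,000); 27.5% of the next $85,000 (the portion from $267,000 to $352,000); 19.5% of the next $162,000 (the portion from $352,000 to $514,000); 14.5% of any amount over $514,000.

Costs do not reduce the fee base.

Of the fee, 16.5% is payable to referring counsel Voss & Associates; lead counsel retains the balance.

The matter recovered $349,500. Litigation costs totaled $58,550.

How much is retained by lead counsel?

Fee base is the gross recovery, $349,500; costs are reimbursed separately.
First $114,500 at 34% = $38,930.00
Next $152,500 at 31% = $47,275.00
Remaining $82,500 at 27.5% = $22,687.50
Fee: $38,930.00 + $47,275.00 + $22,687.50 = $108,892.50
Referral share: 16.5% of $108,892.50 = $17,967.26; lead counsel retains $108,892.50 − $17,967.26 = $90,925.24.

$90,925.24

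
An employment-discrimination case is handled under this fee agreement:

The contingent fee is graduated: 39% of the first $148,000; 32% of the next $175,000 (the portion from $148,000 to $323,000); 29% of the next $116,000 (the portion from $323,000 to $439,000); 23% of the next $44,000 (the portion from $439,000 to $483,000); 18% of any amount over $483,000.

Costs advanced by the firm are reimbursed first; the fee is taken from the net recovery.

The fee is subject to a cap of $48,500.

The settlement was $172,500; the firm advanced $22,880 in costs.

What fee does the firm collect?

$48,500.00

Fee base (net of costs): $172,500 − $22,880 = $149,620
First $148,000 at 39% = $57,720.00
Remaining $1,620 at 32% = $518.40
Fee: $57,720.00 + $518.40 = $58,238.40
$58,238.40 exceeds the $48,500 cap, so the fee is capped at $48,500.00.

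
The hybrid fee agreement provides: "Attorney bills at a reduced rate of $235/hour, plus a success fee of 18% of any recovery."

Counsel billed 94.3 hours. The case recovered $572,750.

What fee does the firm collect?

$125,255.50

Hourly: 94.3 × $235 = $22,160.50
Success fee: 18% of $572,750 = $103,095.00
Total: $22,160.50 + $103,095.00 = $125,255.50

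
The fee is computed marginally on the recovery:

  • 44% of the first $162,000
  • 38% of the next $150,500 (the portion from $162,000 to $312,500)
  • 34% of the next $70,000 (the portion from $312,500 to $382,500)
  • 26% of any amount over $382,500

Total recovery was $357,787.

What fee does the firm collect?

First $162,000 at 44% = $71,280.00
Next $150,500 at 38% = $57,190.00
Remaining $45,287 at 34% = $15,397.58
Fee: $71,280.00 + $57,190.00 + $15,397.58 = $143,867.58

$143,867.58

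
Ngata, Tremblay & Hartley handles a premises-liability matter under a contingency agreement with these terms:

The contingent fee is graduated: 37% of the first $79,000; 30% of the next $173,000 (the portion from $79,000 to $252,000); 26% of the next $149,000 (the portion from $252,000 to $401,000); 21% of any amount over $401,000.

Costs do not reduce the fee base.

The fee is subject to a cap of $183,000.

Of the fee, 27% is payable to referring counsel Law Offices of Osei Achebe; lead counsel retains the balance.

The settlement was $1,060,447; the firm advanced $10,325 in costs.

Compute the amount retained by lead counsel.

$133,590.00

Fee base is the gross recovery, $1,060,447; costs are reimbursed separately.
First $79,000 at 37% = $29,230.00
Next $173,000 at 30% = $51,900.00
Next $149,000 at 26% = $38,740.00
Remaining $659,447 at 21% = $138,483.87
Fee: $29,230.00 + $51,900.00 + $38,740.00 + $138,483.87 = $258,353.87
$258,353.87 exceeds the $183,000 cap, so the fee is capped at $183,000.00.
Referral share: 27% of $183,000.00 = $49,410.00; lead counsel retains $183,000.00 − $49,410.00 = $133,590.00.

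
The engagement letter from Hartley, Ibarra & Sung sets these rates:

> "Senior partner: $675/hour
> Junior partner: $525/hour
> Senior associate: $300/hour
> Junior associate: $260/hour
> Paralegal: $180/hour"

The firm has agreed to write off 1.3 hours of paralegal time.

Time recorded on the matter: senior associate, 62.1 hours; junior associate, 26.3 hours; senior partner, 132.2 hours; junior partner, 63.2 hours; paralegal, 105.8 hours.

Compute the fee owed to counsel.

$166,693.00

Senior partner: 132.2 × $675 = $89,235.00
Junior partner: 63.2 × $525 = $33,180.00
Senior associate: 62.1 × $300 = $18,630.00
Junior associate: 26.3 × $260 = $6,838.00
Paralegal: 105.8 × $180 = $19,044.00
Subtotal: $166,927.00
Write-off: 1.3 × $180 = $234.00
Total: $166,927.00 − $234.00 = $166,693.00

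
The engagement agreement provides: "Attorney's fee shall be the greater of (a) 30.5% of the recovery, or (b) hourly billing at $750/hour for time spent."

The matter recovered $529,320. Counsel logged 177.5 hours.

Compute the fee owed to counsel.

$161,442.60

(a) 30.5% of $529,320 = $161,442.60
(b) 177.5 × $750 = $133,125.00
The greater is (a): $161,442.60.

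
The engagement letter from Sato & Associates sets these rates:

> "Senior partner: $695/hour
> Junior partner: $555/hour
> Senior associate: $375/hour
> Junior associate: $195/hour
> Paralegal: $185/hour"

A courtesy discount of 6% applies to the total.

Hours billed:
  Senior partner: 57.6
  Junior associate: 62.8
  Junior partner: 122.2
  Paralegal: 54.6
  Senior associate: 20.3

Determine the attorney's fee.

Senior partner: 57.6 × $695 = $40,032.00
Junior partner: 122.2 × $555 = $67,821.00
Senior associate: 20.3 × $375 = $7,612.50
Junior associate: 62.8 × $195 = $12,246.00
Paralegal: 54.6 × $185 = $10,101.00
Subtotal: $137,812.50
Less 6% discount: −$8,268.75
Total: $137,812.50 − $8,268.75 = $129,543.75

$129,543.75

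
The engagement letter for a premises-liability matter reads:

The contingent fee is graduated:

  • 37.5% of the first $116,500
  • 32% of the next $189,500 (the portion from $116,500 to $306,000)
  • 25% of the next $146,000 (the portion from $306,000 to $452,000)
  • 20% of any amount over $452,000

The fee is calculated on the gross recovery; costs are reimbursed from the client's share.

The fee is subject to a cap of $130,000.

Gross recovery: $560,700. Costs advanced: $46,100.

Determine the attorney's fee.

Fee base is the gross recovery, $560,700; costs are reimbursed separately.
First $116,500 at 37.5% = $43,687.50
Next $189,500 at 32% = $60,640.00
Next $146,000 at 25% = $36,500.00
Remaining $108,700 at 20% = $21,740.00
Fee: $43,687.50 + $60,640.00 + $36,500.00 + $21,740.00 = $162,567.50
$162,567.50 exceeds the $130,000 cap, so the fee is capped at $130,000.00.

$130,000.00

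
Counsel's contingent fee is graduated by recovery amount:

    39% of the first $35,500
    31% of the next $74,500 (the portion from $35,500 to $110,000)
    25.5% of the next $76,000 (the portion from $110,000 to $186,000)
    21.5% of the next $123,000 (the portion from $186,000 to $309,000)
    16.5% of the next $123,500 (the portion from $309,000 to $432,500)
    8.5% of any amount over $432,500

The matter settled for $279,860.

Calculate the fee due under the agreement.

First $35,500 at 39% = $13,845.00
Next $74,500 at 31% = $23,095.00
Next $76,000 at 25.5% = $19,380.00
Remaining $93,860 at 21.5% = $20,179.90
Fee: $13,845.00 + $23,095.00 + $19,380.00 + $20,179.90 = $76,499.90

$76,499.90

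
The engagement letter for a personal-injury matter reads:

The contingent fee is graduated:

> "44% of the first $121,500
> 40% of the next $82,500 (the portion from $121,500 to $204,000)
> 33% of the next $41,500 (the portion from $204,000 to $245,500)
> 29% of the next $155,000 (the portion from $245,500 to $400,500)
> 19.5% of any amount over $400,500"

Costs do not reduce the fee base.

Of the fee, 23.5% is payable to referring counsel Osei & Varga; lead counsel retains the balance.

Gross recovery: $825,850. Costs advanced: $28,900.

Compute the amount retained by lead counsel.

Fee base is the gross recovery, $825,850; costs are reimbursed separately.
First $121,500 at 44% = $53,460.00
Next $82,500 at 40% = $33,000.00
Next $41,500 at 33% = $13,695.00
Next $155,000 at 29% = $44,950.00
Remaining $425,350 at 19.5% = $82,943.25
Fee: $53,460.00 + $33,000.00 + $13,695.00 + $44,950.00 + $82,943.25 = $228,048.25
Referral share: 23.5% of $228,048.25 = $53,591.34; lead counsel retains $228,048.25 − $53,591.34 = $174,456.91.

$174,456.91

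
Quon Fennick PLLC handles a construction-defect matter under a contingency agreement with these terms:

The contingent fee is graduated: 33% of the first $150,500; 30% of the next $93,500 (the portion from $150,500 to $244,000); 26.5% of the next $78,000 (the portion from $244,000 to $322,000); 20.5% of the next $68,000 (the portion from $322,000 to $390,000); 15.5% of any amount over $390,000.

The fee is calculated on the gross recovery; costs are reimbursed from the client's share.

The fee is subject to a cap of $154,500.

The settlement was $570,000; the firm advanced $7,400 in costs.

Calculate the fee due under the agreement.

$140,225.00

Fee base is the gross recovery, $570,000; costs are reimbursed separately.
First $150,500 at 33% = $49,665.00
Next $93,500 at 30% = $28,050.00
Next $78,000 at 26.5% = $20,670.00
Next $68,000 at 20.5% = $13,940.00
Remaining $180,000 at 15.5% = $27,900.00
Fee: $49,665.00 + $28,050.00 + $20,670.00 + $13,940.00 + $27,900.00 = $140,225.00
$140,225.00 is under the $154,500 cap.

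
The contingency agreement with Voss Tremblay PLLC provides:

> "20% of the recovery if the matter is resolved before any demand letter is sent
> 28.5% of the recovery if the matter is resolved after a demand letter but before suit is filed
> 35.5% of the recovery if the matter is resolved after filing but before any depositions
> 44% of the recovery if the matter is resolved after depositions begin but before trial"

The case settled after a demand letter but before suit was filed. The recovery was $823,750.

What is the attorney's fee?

The matter settled after a demand letter but before suit was filed, so the 28.5% rate applies.
$823,750 × 28.5% = $234,768.75

$234,768.75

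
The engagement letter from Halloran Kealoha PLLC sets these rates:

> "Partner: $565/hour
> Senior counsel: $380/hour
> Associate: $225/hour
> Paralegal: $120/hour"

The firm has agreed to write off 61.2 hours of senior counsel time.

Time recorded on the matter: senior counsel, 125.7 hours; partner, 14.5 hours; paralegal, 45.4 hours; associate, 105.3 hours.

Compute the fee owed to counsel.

$61,843.00

Partner: 14.5 × $565 = $8,192.50
Senior counsel: 125.7 × $380 = $47,766.00
Associate: 105.3 × $225 = $23,692.50
Paralegal: 45.4 × $120 = $5,448.00
Subtotal: $85,099.00
Write-off: 61.2 × $380 = $23,256.00
Total: $85,099.00 − $23,256.00 = $61,843.00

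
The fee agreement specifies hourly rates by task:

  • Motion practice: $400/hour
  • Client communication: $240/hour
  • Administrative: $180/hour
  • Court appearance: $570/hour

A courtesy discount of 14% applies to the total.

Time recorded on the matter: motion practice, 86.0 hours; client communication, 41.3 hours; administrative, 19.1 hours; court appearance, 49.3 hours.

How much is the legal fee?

Motion practice: 86.0 × $400 = $34,400.00
Client communication: 41.3 × $240 = $9,912.00
Administrative: 19.1 × $180 = $3,438.00
Court appearance: 49.3 × $570 = $28,101.00
Subtotal: $75,851.00
Less 14% discount: −$10,619.14
Total: $75,851.00 − $10,619.14 = $65,231.86

$65,231.86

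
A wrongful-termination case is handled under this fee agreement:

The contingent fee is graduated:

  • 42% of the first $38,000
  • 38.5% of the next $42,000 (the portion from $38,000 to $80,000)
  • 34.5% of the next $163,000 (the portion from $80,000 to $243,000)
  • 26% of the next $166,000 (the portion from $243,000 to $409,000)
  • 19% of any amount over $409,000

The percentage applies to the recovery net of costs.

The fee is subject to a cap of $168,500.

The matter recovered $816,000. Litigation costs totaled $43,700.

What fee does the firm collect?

$168,500.00

Fee base (net of costs): $816,000 − $43,700 = $772,300
First $38,000 at 42% = $15,960.00
Next $42,000 at 38.5% = $16,170.00
Next $163,000 at 34.5% = $56,235.00
Next $166,000 at 26% = $43,160.00
Remaining $363,300 at 19% = $69,027.00
Fee: $15,960.00 + $16,170.00 + $56,235.00 + $43,160.00 + $69,027.00 = $200,552.00
$200,552.00 exceeds the $168,500 cap, so the fee is capped at $168,500.00.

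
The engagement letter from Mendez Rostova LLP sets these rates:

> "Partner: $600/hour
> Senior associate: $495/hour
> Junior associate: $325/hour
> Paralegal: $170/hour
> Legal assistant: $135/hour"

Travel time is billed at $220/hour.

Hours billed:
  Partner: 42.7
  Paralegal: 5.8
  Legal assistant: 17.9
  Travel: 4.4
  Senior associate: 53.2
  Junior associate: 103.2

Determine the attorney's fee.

$89,864.50

Partner: 42.7 × $600 = $25,620.00
Senior associate: 53.2 × $495 = $26,334.00
Junior associate: 103.2 × $325 = $33,540.00
Paralegal: 5.8 × $170 = $986.00
Legal assistant: 17.9 × $135 = $2,416.50
Subtotal: $25,620.00 + $26,334.00 + $33,540.00 + $986.00 + $2,416.50 = $88,896.50
Travel: 4.4 × $220 = $968.00
Total: $88,896.50 + $968.00 = $89,864.50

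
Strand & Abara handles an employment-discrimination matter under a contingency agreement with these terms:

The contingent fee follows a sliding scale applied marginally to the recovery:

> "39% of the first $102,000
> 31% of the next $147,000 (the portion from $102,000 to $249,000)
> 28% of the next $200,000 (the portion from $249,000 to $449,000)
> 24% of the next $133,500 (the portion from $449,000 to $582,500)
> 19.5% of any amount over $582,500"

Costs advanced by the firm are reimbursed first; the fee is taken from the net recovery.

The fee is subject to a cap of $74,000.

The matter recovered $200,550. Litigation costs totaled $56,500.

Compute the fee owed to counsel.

$52,815.50

Fee base (net of costs): $200,550 − $56,500 = $144,050
First $102,000 at 39% = $39,780.00
Remaining $42,050 at 31% = $13,035.50
Fee: $39,780.00 + $13,035.50 = $52,815.50
$52,815.50 is under the $74,000 cap.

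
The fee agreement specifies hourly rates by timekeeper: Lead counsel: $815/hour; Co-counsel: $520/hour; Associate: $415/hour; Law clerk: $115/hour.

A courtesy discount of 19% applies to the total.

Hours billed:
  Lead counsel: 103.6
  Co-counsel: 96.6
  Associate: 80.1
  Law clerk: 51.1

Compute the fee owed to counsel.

$140,765.04

Lead counsel: 103.6 × $815 = $84,434.00
Co-counsel: 96.6 × $520 = $50,232.00
Associate: 80.1 × $415 = $33,241.50
Law clerk: 51.1 × $115 = $5,876.50
Subtotal: $173,784.00
Less 19% discount: −$33,018.96
Total: $173,784.00 − $33,018.96 = $140,765.04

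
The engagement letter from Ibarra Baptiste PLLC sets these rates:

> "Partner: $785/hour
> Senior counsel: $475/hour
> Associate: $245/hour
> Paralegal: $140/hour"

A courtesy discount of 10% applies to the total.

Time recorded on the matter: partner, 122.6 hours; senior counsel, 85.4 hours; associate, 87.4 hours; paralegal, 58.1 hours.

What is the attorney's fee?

Partner: 122.6 × $785 = $96,241.00
Senior counsel: 85.4 × $475 = $40,565.00
Associate: 87.4 × $245 = $21,413.00
Paralegal: 58.1 × $140 = $8,134.00
Subtotal: $166,353.00
Less 10% discount: −$16,635.30
Total: $166,353.00 − $16,635.30 = $149,717.70

$149,717.70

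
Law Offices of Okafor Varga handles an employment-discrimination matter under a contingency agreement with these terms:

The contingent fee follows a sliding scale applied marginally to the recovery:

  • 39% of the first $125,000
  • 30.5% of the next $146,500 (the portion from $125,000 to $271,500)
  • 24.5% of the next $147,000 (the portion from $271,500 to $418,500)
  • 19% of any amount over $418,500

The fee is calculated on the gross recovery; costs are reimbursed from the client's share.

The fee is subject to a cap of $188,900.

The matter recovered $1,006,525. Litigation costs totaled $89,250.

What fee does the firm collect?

Fee base is the gross recovery, $1,006,525; costs are reimbursed separately.
First $125,000 at 39% = $48,750.00
Next $146,500 at 30.5% = $44,682.50
Next $147,000 at 24.5% = $36,015.00
Remaining $588,025 at 19% = $111,724.75
Fee: $48,750.00 + $44,682.50 + $36,015.00 + $111,724.75 = $241,172.25
$241,172.25 exceeds the $188,900 cap, so the fee is capped at $188,900.00.

$188,900.00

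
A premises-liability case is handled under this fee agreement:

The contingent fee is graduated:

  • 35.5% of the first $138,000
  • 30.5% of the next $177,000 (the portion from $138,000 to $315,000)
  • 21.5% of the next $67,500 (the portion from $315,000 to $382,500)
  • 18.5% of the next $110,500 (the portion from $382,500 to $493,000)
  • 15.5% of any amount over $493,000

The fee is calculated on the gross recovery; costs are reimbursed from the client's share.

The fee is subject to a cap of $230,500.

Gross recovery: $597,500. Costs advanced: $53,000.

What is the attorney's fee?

$154,127.50

Fee base is the gross recovery, $597,500; costs are reimbursed separately.
First $138,000 at 35.5% = $48,990.00
Next $177,000 at 30.5% = $53,985.00
Next $67,500 at 21.5% = $14,512.50
Next $110,500 at 18.5% = $20,442.50
Remaining $104,500 at 15.5% = $16,197.50
Fee: $48,990.00 + $53,985.00 + $14,512.50 + $20,442.50 + $16,197.50 = $154,127.50
$154,127.50 is under the $230,500 cap.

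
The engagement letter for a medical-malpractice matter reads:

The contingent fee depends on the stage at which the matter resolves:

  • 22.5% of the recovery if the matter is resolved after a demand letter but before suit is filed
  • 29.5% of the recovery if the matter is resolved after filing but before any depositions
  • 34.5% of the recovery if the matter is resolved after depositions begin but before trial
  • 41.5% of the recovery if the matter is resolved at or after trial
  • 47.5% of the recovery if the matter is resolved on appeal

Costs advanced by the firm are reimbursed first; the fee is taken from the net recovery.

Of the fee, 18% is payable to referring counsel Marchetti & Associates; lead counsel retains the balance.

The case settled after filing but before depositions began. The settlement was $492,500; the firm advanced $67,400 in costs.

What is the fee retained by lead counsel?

Fee base (net of costs): $492,500 − $67,400 = $425,100
The matter settled after filing but before depositions began, so the 29.5% rate applies.
$425,100 × 29.5% = $125,404.50
Referral share: 18% of $125,404.50 = $22,572.81; lead counsel retains $125,404.50 − $22,572.81 = $102,831.69.

$102,831.69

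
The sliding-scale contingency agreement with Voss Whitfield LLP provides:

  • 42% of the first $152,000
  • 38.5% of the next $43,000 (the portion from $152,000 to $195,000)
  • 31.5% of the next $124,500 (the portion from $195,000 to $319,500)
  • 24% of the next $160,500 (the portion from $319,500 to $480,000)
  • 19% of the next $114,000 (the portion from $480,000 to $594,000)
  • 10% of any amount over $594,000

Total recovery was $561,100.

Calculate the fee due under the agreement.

First $152,000 at 42% = $63,840.00
Next $43,000 at 38.5% = $16,555.00
Next $124,500 at 31.5% = $39,217.50
Next $160,500 at 24% = $38,520.00
Remaining $81,100 at 19% = $15,409.00
Fee: $63,840.00 + $16,555.00 + $39,217.50 + $38,520.00 + $15,409.00 = $173,541.50

$173,541.50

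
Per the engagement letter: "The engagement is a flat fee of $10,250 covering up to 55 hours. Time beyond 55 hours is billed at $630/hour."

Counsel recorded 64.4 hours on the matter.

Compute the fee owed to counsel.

$16,172.00

Flat fee: $10,250.00
Excess hours: 64.4 − 55 = 9.4
Overrun: 9.4 × $630 = $5,922.00
Total: $10,250.00 + $5,922.00 = $16,172.00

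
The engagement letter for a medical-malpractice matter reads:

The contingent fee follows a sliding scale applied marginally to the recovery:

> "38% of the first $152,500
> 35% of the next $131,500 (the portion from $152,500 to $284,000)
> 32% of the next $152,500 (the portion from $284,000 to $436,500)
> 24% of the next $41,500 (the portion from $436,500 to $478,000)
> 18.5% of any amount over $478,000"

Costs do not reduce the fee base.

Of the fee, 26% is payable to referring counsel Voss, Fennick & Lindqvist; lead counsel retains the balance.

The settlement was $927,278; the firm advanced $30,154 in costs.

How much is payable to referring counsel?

$63,921.37

Fee base is the gross recovery, $927,278; costs are reimbursed separately.
First $152,500 at 38% = $57,950.00
Next $131,500 at 35% = $46,025.00
Next $152,500 at 32% = $48,800.00
Next $41,500 at 24% = $9,960.00
Remaining $449,278 at 18.5% = $83,116.43
Fee: $57,950.00 + $46,025.00 + $48,800.00 + $9,960.00 + $83,116.43 = $245,851.43
Referral share: 26% of $245,851.43 = $63,921.37; lead counsel retains $245,851.43 − $63,921.37 = $181,930.06.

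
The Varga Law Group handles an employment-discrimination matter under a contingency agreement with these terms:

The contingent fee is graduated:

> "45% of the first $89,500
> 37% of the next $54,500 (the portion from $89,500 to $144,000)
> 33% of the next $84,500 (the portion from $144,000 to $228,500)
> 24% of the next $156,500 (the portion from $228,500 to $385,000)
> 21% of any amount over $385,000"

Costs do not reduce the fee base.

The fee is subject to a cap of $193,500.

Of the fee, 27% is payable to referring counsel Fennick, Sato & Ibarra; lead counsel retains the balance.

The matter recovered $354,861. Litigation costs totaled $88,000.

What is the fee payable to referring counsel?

Fee base is the gross recovery, $354,861; costs are reimbursed separately.
First $89,500 at 45% = $40,275.00
Next $54,500 at 37% = $20,165.00
Next $84,500 at 33% = $27,885.00
Remaining $126,361 at 24% = $30,326.64
Fee: $40,275.00 + $20,165.00 + $27,885.00 + $30,326.64 = $118,651.64
$118,651.64 is under the $193,500 cap.
Referral share: 27% of $118,651.64 = $32,035.94; lead counsel retains $118,651.64 − $32,035.94 = $86,615.70.

$32,035.94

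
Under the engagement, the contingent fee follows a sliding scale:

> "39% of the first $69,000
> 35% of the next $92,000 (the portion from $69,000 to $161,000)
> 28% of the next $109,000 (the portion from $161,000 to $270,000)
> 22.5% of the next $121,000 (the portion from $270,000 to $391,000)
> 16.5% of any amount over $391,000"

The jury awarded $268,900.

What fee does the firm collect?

$89,322.00

First $69,000 at 39% = $26,910.00
Next $92,000 at 35% = $32,200.00
Remaining $107,900 at 28% = $30,212.00
Fee: $26,910.00 + $32,200.00 + $30,212.00 = $89,322.00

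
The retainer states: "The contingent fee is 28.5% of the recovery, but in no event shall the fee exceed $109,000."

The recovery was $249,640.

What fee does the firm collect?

$71,147.40

28.5% of $249,640 = $71,147.40
That is under the $109,000 cap.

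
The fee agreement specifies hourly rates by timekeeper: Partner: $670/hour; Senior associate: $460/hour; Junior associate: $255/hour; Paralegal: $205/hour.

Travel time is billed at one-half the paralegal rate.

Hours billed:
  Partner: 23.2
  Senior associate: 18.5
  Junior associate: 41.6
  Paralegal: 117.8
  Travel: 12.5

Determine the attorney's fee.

Partner: 23.2 × $670 = $15,544.00
Senior associate: 18.5 × $460 = $8,510.00
Junior associate: 41.6 × $255 = $10,608.00
Paralegal: 117.8 × $205 = $24,149.00
Subtotal: $15,544.00 + $8,510.00 + $10,608.00 + $24,149.00 = $58,811.00
Travel: 12.5 × ($205 ÷ 2) = 12.5 × $102.50 = $1,281.25
Total: $58,811.00 + $1,281.25 = $60,092.25

$60,092.25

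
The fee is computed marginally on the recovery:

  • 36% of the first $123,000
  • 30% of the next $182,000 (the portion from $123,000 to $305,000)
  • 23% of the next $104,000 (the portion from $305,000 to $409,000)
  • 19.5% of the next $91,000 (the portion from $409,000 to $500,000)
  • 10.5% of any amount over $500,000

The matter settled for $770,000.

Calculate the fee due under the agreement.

$168,895.00

First $123,000 at 36% = $44,280.00
Next $182,000 at 30% = $54,600.00
Next $104,000 at 23% = $23,920.00
Next $91,000 at 19.5% = $17,745.00
Remaining $270,000 at 10.5% = $28,350.00
Fee: $44,280.00 + $54,600.00 + $23,920.00 + $17,745.00 + $28,350.00 = $168,895.00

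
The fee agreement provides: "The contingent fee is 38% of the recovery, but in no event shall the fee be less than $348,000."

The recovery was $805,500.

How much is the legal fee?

$348,000.00

38% of $805,500 = $306,090.00
That is below the $348,000 minimum, so the minimum applies.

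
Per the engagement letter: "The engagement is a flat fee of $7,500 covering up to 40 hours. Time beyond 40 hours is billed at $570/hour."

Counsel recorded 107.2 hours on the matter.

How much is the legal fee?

$45,804.00

Flat fee: $7,500.00
Excess hours: 107.2 − 40 = 67.2
Overrun: 67.2 × $570 = $38,304.00
Total: $7,500.00 + $38,304.00 = $45,804.00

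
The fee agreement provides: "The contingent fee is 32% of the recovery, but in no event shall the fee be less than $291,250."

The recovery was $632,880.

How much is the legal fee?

$291,250.00

32% of $632,880 = $202,521.60
That is below the $291,250 minimum, so the minimum applies.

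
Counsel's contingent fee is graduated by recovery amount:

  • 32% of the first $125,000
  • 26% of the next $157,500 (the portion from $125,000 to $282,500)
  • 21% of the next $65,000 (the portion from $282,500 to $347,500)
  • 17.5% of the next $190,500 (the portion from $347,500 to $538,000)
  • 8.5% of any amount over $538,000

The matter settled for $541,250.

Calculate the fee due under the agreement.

$128,213.75

First $125,000 at 32% = $40,000.00
Next $157,500 at 26% = $40,950.00
Next $65,000 at 21% = $13,650.00
Next $190,500 at 17.5% = $33,337.50
Remaining $3,250 at 8.5% = $276.25
Fee: $40,000.00 + $40,950.00 + $13,650.00 + $33,337.50 + $276.25 = $128,213.75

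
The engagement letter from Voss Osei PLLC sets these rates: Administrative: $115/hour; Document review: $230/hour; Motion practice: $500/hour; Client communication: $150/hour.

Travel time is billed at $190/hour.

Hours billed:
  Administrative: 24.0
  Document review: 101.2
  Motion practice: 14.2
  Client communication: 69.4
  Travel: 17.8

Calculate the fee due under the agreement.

$46,928.00

Administrative: 24.0 × $115 = $2,760.00
Document review: 101.2 × $230 = $23,276.00
Motion practice: 14.2 × $500 = $7,100.00
Client communication: 69.4 × $150 = $10,410.00
Subtotal: $2,760.00 + $23,276.00 + $7,100.00 + $10,410.00 = $43,546.00
Travel: 17.8 × $190 = $3,382.00
Total: $43,546.00 + $3,382.00 = $46,928.00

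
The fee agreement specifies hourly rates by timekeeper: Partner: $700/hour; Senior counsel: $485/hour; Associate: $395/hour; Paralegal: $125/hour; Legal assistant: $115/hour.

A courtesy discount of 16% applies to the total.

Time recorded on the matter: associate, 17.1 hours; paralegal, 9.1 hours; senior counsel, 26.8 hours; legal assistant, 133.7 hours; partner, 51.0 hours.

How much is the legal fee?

Partner: 51.0 × $700 = $35,700.00
Senior counsel: 26.8 × $485 = $12,998.00
Associate: 17.1 × $395 = $6,754.50
Paralegal: 9.1 × $125 = $1,137.50
Legal assistant: 133.7 × $115 = $15,375.50
Subtotal: $71,965.50
Less 16% discount: −$11,514.48
Total: $71,965.50 − $11,514.48 = $60,451.02

$60,451.02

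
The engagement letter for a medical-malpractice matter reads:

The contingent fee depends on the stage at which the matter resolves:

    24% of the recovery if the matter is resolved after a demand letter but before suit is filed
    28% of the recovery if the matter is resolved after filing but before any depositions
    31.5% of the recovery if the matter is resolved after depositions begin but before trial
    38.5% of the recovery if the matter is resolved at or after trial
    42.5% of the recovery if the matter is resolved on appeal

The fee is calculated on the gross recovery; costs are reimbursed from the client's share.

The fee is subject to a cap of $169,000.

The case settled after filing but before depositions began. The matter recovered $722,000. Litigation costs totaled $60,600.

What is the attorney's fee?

Fee base is the gross recovery, $722,000; costs are reimbursed separately.
The matter settled after filing but before depositions began, so the 28% rate applies.
$722,000 × 28% = $202,160.00
$202,160.00 exceeds the $169,000 cap, so the fee is capped at $169,000.00.

$169,000.00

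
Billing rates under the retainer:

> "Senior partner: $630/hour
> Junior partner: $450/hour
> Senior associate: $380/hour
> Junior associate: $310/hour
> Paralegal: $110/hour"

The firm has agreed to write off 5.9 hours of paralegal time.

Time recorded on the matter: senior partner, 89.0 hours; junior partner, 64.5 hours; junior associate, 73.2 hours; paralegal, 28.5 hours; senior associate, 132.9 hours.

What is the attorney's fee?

Senior partner: 89.0 × $630 = $56,070.00
Junior partner: 64.5 × $450 = $29,025.00
Senior associate: 132.9 × $380 = $50,502.00
Junior associate: 73.2 × $310 = $22,692.00
Paralegal: 28.5 × $110 = $3,135.00
Subtotal: $161,424.00
Write-off: 5.9 × $110 = $649.00
Total: $161,424.00 − $649.00 = $160,775.00

$160,775.00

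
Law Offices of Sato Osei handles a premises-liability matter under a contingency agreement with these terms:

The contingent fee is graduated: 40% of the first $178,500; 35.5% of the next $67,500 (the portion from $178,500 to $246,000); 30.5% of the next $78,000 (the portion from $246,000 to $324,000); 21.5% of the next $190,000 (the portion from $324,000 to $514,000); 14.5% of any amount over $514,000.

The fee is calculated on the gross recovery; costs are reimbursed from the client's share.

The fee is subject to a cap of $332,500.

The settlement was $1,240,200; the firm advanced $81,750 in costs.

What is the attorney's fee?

Fee base is the gross recovery, $1,240,200; costs are reimbursed separately.
First $178,500 at 40% = $71,400.00
Next $67,500 at 35.5% = $23,962.50
Next $78,000 at 30.5% = $23,790.00
Next $190,000 at 21.5% = $40,850.00
Remaining $726,200 at 14.5% = $105,299.00
Fee: $71,400.00 + $23,962.50 + $23,790.00 + $40,850.00 + $105,299.00 = $265,301.50
$265,301.50 is under the $332,500 cap.

$265,301.50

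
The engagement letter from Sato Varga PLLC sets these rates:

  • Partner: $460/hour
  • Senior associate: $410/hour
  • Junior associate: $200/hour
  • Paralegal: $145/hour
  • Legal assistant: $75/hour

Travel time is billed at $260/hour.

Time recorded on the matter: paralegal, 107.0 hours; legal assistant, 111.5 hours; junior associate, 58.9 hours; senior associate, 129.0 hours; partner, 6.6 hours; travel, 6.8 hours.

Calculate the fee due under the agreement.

Partner: 6.6 × $460 = $3,036.00
Senior associate: 129.0 × $410 = $52,890.00
Junior associate: 58.9 × $200 = $11,780.00
Paralegal: 107.0 × $145 = $15,515.00
Legal assistant: 111.5 × $75 = $8,362.50
Subtotal: $3,036.00 + $52,890.00 + $11,780.00 + $15,515.00 + $8,362.50 = $91,583.50
Travel: 6.8 × $260 = $1,768.00
Total: $91,583.50 + $1,768.00 = $93,351.50

$93,351.50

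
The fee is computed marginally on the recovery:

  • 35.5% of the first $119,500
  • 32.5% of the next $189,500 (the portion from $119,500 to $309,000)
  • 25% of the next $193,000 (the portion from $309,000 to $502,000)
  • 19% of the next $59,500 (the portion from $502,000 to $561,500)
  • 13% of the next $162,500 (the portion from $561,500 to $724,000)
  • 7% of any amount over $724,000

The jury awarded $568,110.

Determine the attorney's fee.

First $119,500 at 35.5% = $42,422.50
Next $189,500 at 32.5% = $61,587.50
Next $193,000 at 25% = $48,250.00
Next $59,500 at 19% = $11,305.00
Remaining $6,610 at 13% = $859.30
Fee: $42,422.50 + $61,587.50 + $48,250.00 + $11,305.00 + $859.30 = $164,424.30

$164,424.30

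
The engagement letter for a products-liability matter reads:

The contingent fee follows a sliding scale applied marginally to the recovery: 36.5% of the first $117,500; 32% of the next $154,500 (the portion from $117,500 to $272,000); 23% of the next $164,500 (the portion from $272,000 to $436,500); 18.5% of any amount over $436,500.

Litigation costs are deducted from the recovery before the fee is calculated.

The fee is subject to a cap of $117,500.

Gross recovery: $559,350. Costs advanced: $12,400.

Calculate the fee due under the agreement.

$117,500.00

Fee base (net of costs): $559,350 − $12,400 = $546,950
First $117,500 at 36.5% = $42,887.50
Next $154,500 at 32% = $49,440.00
Next $164,500 at 23% = $37,835.00
Remaining $110,450 at 18.5% = $20,433.25
Fee: $42,887.50 + $49,440.00 + $37,835.00 + $20,433.25 = $150,595.75
$150,595.75 exceeds the $117,500 cap, so the fee is capped at $117,500.00.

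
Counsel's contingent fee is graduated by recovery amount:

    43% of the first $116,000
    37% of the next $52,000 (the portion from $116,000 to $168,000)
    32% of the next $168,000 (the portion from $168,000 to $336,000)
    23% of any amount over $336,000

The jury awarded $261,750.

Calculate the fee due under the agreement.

First $116,000 at 43% = $49,880.00
Next $52,000 at 37% = $19,240.00
Remaining $93,750 at 32% = $30,000.00
Fee: $49,880.00 + $19,240.00 + $30,000.00 = $99,120.00

$99,120.00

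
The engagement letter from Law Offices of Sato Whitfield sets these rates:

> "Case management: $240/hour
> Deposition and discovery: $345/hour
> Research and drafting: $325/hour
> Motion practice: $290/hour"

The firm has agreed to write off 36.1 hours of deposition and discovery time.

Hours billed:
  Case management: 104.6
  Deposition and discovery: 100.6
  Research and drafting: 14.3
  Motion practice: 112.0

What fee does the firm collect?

$84,484.00

Case management: 104.6 × $240 = $25,104.00
Deposition and discovery: 100.6 × $345 = $34,707.00
Research and drafting: 14.3 × $325 = $4,647.50
Motion practice: 112.0 × $290 = $32,480.00
Subtotal: $96,938.50
Write-off: 36.1 × $345 = $12,454.50
Total: $96,938.50 − $12,454.50 = $84,484.00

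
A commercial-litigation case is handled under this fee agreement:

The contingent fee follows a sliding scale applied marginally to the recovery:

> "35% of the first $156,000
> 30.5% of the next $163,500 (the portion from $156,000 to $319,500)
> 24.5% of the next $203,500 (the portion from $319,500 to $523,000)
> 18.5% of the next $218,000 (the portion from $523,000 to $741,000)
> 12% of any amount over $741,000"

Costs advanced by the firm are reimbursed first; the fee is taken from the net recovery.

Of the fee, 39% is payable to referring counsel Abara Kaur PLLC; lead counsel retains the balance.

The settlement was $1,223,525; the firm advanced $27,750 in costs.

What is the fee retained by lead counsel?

$152,029.08

Fee base (net of costs): $1,223,525 − $27,750 = $1,195,775
First $156,000 at 35% = $54,600.00
Next $163,500 at 30.5% = $49,867.50
Next $203,500 at 24.5% = $49,857.50
Next $218,000 at 18.5% = $40,330.00
Remaining $454,775 at 12% = $54,573.00
Fee: $54,600.00 + $49,867.50 + $49,857.50 + $40,330.00 + $54,573.00 = $249,228.00
Referral share: 39% of $249,228.00 = $97,198.92; lead counsel retains $249,228.00 − $97,198.92 = $152,029.08.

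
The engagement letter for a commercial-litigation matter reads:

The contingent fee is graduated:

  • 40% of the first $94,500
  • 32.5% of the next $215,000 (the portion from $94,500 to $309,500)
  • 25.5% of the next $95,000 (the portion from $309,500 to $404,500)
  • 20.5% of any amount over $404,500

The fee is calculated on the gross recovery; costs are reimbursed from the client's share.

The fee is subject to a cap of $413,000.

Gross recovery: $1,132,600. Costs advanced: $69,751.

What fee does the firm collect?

$281,160.50

Fee base is the gross recovery, $1,132,600; costs are reimbursed separately.
First $94,500 at 40% = $37,800.00
Next $215,000 at 32.5% = $69,875.00
Next $95,000 at 25.5% = $24,225.00
Remaining $728,100 at 20.5% = $149,260.50
Fee: $37,800.00 + $69,875.00 + $24,225.00 + $149,260.50 = $281,160.50
$281,160.50 is under the $413,000 cap.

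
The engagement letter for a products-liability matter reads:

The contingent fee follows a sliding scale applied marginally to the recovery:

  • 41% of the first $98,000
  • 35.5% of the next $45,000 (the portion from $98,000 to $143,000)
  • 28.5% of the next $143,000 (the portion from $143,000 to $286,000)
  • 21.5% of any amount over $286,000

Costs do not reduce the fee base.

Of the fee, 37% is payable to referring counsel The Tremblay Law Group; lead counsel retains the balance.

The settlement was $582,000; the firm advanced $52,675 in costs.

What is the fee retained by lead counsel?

Fee base is the gross recovery, $582,000; costs are reimbursed separately.
First $98,000 at 41% = $40,180.00
Next $45,000 at 35.5% = $15,975.00
Next $143,000 at 28.5% = $40,755.00
Remaining $296,000 at 21.5% = $63,640.00
Fee: $40,180.00 + $15,975.00 + $40,755.00 + $63,640.00 = $160,550.00
Referral share: 37% of $160,550.00 = $59,403.50; lead counsel retains $160,550.00 − $59,403.50 = $101,146.50.

$101,146.50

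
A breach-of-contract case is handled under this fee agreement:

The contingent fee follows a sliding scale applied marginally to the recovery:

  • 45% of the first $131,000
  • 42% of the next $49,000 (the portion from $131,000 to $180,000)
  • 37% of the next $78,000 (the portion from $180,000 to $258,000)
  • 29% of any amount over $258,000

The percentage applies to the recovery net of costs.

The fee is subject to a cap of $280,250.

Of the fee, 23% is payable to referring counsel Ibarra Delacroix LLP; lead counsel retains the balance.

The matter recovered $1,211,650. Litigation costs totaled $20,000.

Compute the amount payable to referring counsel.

Fee base (net of costs): $1,211,650 − $20,000 = $1,191,650
First $131,000 at 45% = $58,950.00
Next $49,000 at 42% = $20,580.00
Next $78,000 at 37% = $28,860.00
Remaining $933,650 at 29% = $270,758.50
Fee: $58,950.00 + $20,580.00 + $28,860.00 + $270,758.50 = $379,148.50
$379,148.50 exceeds the $280,250 cap, so the fee is capped at $280,250.00.
Referral share: 23% of $280,250.00 = $64,457.50; lead counsel retains $280,250.00 − $64,457.50 = $215,792.50.

$64,457.50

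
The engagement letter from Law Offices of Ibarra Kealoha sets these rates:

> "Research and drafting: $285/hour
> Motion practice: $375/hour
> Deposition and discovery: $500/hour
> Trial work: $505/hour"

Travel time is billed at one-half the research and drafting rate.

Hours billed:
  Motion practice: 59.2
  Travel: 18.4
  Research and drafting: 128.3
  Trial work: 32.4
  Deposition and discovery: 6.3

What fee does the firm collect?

$80,899.50

Research and drafting: 128.3 × $285 = $36,565.50
Motion practice: 59.2 × $375 = $22,200.00
Deposition and discovery: 6.3 × $500 = $3,150.00
Trial work: 32.4 × $505 = $16,362.00
Subtotal: $36,565.50 + $22,200.00 + $3,150.00 + $16,362.00 = $78,277.50
Travel: 18.4 × ($285 ÷ 2) = 18.4 × $142.50 = $2,622.00
Total: $78,277.50 + $2,622.00 = $80,899.50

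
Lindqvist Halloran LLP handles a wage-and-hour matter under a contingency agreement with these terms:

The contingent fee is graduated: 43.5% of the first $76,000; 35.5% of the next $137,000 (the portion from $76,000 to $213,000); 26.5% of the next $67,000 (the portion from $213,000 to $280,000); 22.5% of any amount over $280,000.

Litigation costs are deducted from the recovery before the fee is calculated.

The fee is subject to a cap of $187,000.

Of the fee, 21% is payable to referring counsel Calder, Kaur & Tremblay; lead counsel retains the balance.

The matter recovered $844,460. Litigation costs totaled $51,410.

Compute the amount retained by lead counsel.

$147,730.00

Fee base (net of costs): $844,460 − $51,410 = $793,050
First $76,000 at 43.5% = $33,060.00
Next $137,000 at 35.5% = $48,635.00
Next $67,000 at 26.5% = $17,755.00
Remaining $513,050 at 22.5% = $115,436.25
Fee: $33,060.00 + $48,635.00 + $17,755.00 + $115,436.25 = $214,886.25
$214,886.25 exceeds the $187,000 cap, so the fee is capped at $187,000.00.
Referral share: 21% of $187,000.00 = $39,270.00; lead counsel retains $187,000.00 − $39,270.00 = $147,730.00.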